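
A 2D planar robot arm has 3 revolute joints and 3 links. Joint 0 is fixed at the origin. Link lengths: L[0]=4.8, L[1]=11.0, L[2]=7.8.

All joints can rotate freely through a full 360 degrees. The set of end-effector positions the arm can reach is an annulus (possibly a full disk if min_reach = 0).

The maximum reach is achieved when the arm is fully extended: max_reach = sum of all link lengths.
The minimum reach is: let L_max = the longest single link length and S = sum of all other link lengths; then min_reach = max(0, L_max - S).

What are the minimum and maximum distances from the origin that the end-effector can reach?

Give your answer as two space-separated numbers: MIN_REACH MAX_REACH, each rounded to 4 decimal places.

Link lengths: [4.8, 11.0, 7.8]
max_reach = 4.8 + 11 + 7.8 = 23.6
L_max = max([4.8, 11.0, 7.8]) = 11
S (sum of others) = 23.6 - 11 = 12.6
min_reach = max(0, 11 - 12.6) = max(0, -1.6) = 0

Answer: 0.0000 23.6000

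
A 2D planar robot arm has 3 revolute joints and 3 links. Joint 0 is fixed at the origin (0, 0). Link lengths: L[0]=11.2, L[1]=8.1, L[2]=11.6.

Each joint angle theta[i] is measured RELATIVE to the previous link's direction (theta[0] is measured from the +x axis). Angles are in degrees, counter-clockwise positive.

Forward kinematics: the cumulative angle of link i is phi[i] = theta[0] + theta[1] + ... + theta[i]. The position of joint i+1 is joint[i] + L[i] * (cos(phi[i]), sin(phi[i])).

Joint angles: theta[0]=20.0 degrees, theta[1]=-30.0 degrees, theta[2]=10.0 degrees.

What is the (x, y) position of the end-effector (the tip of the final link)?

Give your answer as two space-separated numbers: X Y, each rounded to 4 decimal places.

Answer: 30.1015 2.4241

Derivation:
joint[0] = (0.0000, 0.0000)  (base)
link 0: phi[0] = 20 = 20 deg
  cos(20 deg) = 0.9397, sin(20 deg) = 0.3420
  joint[1] = (0.0000, 0.0000) + 11.2 * (0.9397, 0.3420) = (0.0000 + 10.5246, 0.0000 + 3.8306) = (10.5246, 3.8306)
link 1: phi[1] = 20 + -30 = -10 deg
  cos(-10 deg) = 0.9848, sin(-10 deg) = -0.1736
  joint[2] = (10.5246, 3.8306) + 8.1 * (0.9848, -0.1736) = (10.5246 + 7.9769, 3.8306 + -1.4066) = (18.5015, 2.4241)
link 2: phi[2] = 20 + -30 + 10 = 0 deg
  cos(0 deg) = 1.0000, sin(0 deg) = 0.0000
  joint[3] = (18.5015, 2.4241) + 11.6 * (1.0000, 0.0000) = (18.5015 + 11.6000, 2.4241 + 0.0000) = (30.1015, 2.4241)
End effector: (30.1015, 2.4241)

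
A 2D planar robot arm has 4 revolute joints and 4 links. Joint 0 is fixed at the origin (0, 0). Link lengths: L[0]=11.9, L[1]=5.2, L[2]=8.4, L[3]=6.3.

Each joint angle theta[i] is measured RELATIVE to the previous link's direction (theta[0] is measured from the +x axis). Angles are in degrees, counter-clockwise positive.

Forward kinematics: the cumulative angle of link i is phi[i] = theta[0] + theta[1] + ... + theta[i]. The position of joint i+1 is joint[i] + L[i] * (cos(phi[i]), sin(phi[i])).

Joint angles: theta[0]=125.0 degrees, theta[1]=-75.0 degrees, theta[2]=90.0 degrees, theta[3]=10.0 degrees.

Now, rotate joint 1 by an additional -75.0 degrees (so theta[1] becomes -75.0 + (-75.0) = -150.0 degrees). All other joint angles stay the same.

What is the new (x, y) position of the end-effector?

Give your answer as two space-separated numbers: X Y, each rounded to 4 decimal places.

joint[0] = (0.0000, 0.0000)  (base)
link 0: phi[0] = 125 = 125 deg
  cos(125 deg) = -0.5736, sin(125 deg) = 0.8192
  joint[1] = (0.0000, 0.0000) + 11.9 * (-0.5736, 0.8192) = (0.0000 + -6.8256, 0.0000 + 9.7479) = (-6.8256, 9.7479)
link 1: phi[1] = 125 + -150 = -25 deg
  cos(-25 deg) = 0.9063, sin(-25 deg) = -0.4226
  joint[2] = (-6.8256, 9.7479) + 5.2 * (0.9063, -0.4226) = (-6.8256 + 4.7128, 9.7479 + -2.1976) = (-2.1128, 7.5503)
link 2: phi[2] = 125 + -150 + 90 = 65 deg
  cos(65 deg) = 0.4226, sin(65 deg) = 0.9063
  joint[3] = (-2.1128, 7.5503) + 8.4 * (0.4226, 0.9063) = (-2.1128 + 3.5500, 7.5503 + 7.6130) = (1.4372, 15.1633)
link 3: phi[3] = 125 + -150 + 90 + 10 = 75 deg
  cos(75 deg) = 0.2588, sin(75 deg) = 0.9659
  joint[4] = (1.4372, 15.1633) + 6.3 * (0.2588, 0.9659) = (1.4372 + 1.6306, 15.1633 + 6.0853) = (3.0678, 21.2486)
End effector: (3.0678, 21.2486)

Answer: 3.0678 21.2486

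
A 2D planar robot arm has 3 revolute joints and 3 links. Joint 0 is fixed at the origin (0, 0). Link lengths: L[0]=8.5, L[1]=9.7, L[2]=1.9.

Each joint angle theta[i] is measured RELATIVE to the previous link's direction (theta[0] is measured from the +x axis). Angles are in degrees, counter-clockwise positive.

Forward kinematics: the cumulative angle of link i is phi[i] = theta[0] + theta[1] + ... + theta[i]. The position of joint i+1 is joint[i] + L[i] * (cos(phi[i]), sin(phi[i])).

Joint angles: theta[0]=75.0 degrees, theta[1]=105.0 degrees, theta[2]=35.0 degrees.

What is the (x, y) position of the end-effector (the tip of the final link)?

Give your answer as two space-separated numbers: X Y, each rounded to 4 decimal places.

joint[0] = (0.0000, 0.0000)  (base)
link 0: phi[0] = 75 = 75 deg
  cos(75 deg) = 0.2588, sin(75 deg) = 0.9659
  joint[1] = (0.0000, 0.0000) + 8.5 * (0.2588, 0.9659) = (0.0000 + 2.2000, 0.0000 + 8.2104) = (2.2000, 8.2104)
link 1: phi[1] = 75 + 105 = 180 deg
  cos(180 deg) = -1.0000, sin(180 deg) = 0.0000
  joint[2] = (2.2000, 8.2104) + 9.7 * (-1.0000, 0.0000) = (2.2000 + -9.7000, 8.2104 + 0.0000) = (-7.5000, 8.2104)
link 2: phi[2] = 75 + 105 + 35 = 215 deg
  cos(215 deg) = -0.8192, sin(215 deg) = -0.5736
  joint[3] = (-7.5000, 8.2104) + 1.9 * (-0.8192, -0.5736) = (-7.5000 + -1.5564, 8.2104 + -1.0898) = (-9.0564, 7.1206)
End effector: (-9.0564, 7.1206)

Answer: -9.0564 7.1206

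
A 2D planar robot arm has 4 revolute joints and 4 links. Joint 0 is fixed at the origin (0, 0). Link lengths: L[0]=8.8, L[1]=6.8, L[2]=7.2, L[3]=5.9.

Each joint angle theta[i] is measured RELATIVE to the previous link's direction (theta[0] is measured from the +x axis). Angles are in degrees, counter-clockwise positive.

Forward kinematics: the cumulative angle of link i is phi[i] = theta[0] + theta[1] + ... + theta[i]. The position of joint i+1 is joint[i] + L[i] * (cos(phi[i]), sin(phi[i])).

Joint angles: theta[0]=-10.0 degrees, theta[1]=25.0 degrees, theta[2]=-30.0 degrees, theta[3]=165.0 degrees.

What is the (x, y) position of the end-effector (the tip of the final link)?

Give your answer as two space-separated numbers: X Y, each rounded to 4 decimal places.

joint[0] = (0.0000, 0.0000)  (base)
link 0: phi[0] = -10 = -10 deg
  cos(-10 deg) = 0.9848, sin(-10 deg) = -0.1736
  joint[1] = (0.0000, 0.0000) + 8.8 * (0.9848, -0.1736) = (0.0000 + 8.6663, 0.0000 + -1.5281) = (8.6663, -1.5281)
link 1: phi[1] = -10 + 25 = 15 deg
  cos(15 deg) = 0.9659, sin(15 deg) = 0.2588
  joint[2] = (8.6663, -1.5281) + 6.8 * (0.9659, 0.2588) = (8.6663 + 6.5683, -1.5281 + 1.7600) = (15.2346, 0.2319)
link 2: phi[2] = -10 + 25 + -30 = -15 deg
  cos(-15 deg) = 0.9659, sin(-15 deg) = -0.2588
  joint[3] = (15.2346, 0.2319) + 7.2 * (0.9659, -0.2588) = (15.2346 + 6.9547, 0.2319 + -1.8635) = (22.1893, -1.6316)
link 3: phi[3] = -10 + 25 + -30 + 165 = 150 deg
  cos(150 deg) = -0.8660, sin(150 deg) = 0.5000
  joint[4] = (22.1893, -1.6316) + 5.9 * (-0.8660, 0.5000) = (22.1893 + -5.1095, -1.6316 + 2.9500) = (17.0797, 1.3184)
End effector: (17.0797, 1.3184)

Answer: 17.0797 1.3184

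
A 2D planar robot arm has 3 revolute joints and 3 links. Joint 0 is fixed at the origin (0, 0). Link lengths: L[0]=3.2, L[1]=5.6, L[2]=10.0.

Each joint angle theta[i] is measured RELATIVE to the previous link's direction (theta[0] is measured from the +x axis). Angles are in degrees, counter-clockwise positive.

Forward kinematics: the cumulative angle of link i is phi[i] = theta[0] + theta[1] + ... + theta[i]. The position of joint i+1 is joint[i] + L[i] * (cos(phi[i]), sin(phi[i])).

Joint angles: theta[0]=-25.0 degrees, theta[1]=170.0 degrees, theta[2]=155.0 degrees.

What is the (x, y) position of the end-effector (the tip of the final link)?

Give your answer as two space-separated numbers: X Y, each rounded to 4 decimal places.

Answer: 3.3129 -6.8006

Derivation:
joint[0] = (0.0000, 0.0000)  (base)
link 0: phi[0] = -25 = -25 deg
  cos(-25 deg) = 0.9063, sin(-25 deg) = -0.4226
  joint[1] = (0.0000, 0.0000) + 3.2 * (0.9063, -0.4226) = (0.0000 + 2.9002, 0.0000 + -1.3524) = (2.9002, -1.3524)
link 1: phi[1] = -25 + 170 = 145 deg
  cos(145 deg) = -0.8192, sin(145 deg) = 0.5736
  joint[2] = (2.9002, -1.3524) + 5.6 * (-0.8192, 0.5736) = (2.9002 + -4.5873, -1.3524 + 3.2120) = (-1.6871, 1.8596)
link 2: phi[2] = -25 + 170 + 155 = 300 deg
  cos(300 deg) = 0.5000, sin(300 deg) = -0.8660
  joint[3] = (-1.6871, 1.8596) + 10 * (0.5000, -0.8660) = (-1.6871 + 5.0000, 1.8596 + -8.6603) = (3.3129, -6.8006)
End effector: (3.3129, -6.8006)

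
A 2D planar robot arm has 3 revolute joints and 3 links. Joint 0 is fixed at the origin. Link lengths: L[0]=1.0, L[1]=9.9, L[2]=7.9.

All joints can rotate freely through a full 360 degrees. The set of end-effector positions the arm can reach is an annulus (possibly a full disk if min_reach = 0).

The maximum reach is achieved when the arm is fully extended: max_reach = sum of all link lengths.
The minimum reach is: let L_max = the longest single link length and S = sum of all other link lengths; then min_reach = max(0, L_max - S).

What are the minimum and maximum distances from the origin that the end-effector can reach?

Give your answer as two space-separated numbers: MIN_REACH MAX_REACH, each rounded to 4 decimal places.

Answer: 1.0000 18.8000

Derivation:
Link lengths: [1.0, 9.9, 7.9]
max_reach = 1 + 9.9 + 7.9 = 18.8
L_max = max([1.0, 9.9, 7.9]) = 9.9
S (sum of others) = 18.8 - 9.9 = 8.9
min_reach = max(0, 9.9 - 8.9) = max(0, 1) = 1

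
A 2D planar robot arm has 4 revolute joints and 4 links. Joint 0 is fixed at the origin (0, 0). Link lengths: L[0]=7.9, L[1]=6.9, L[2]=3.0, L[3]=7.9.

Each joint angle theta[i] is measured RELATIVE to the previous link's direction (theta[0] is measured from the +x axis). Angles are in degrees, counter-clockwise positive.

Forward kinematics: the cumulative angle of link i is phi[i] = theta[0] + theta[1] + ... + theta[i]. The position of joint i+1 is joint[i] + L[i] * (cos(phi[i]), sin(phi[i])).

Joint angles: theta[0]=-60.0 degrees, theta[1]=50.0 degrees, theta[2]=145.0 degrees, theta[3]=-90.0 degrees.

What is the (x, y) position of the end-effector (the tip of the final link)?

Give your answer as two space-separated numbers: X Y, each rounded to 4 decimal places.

Answer: 14.2100 -0.3323

Derivation:
joint[0] = (0.0000, 0.0000)  (base)
link 0: phi[0] = -60 = -60 deg
  cos(-60 deg) = 0.5000, sin(-60 deg) = -0.8660
  joint[1] = (0.0000, 0.0000) + 7.9 * (0.5000, -0.8660) = (0.0000 + 3.9500, 0.0000 + -6.8416) = (3.9500, -6.8416)
link 1: phi[1] = -60 + 50 = -10 deg
  cos(-10 deg) = 0.9848, sin(-10 deg) = -0.1736
  joint[2] = (3.9500, -6.8416) + 6.9 * (0.9848, -0.1736) = (3.9500 + 6.7952, -6.8416 + -1.1982) = (10.7452, -8.0398)
link 2: phi[2] = -60 + 50 + 145 = 135 deg
  cos(135 deg) = -0.7071, sin(135 deg) = 0.7071
  joint[3] = (10.7452, -8.0398) + 3 * (-0.7071, 0.7071) = (10.7452 + -2.1213, -8.0398 + 2.1213) = (8.6239, -5.9185)
link 3: phi[3] = -60 + 50 + 145 + -90 = 45 deg
  cos(45 deg) = 0.7071, sin(45 deg) = 0.7071
  joint[4] = (8.6239, -5.9185) + 7.9 * (0.7071, 0.7071) = (8.6239 + 5.5861, -5.9185 + 5.5861) = (14.2100, -0.3323)
End effector: (14.2100, -0.3323)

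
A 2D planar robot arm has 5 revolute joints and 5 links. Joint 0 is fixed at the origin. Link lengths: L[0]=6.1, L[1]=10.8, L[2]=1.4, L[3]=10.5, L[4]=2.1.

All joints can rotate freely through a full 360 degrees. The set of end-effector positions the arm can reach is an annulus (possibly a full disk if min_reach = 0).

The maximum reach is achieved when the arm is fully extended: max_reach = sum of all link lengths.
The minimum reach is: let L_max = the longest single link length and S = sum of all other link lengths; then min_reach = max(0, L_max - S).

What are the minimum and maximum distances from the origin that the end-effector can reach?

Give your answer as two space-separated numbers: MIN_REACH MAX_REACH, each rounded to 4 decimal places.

Link lengths: [6.1, 10.8, 1.4, 10.5, 2.1]
max_reach = 6.1 + 10.8 + 1.4 + 10.5 + 2.1 = 30.9
L_max = max([6.1, 10.8, 1.4, 10.5, 2.1]) = 10.8
S (sum of others) = 30.9 - 10.8 = 20.1
min_reach = max(0, 10.8 - 20.1) = max(0, -9.3) = 0

Answer: 0.0000 30.9000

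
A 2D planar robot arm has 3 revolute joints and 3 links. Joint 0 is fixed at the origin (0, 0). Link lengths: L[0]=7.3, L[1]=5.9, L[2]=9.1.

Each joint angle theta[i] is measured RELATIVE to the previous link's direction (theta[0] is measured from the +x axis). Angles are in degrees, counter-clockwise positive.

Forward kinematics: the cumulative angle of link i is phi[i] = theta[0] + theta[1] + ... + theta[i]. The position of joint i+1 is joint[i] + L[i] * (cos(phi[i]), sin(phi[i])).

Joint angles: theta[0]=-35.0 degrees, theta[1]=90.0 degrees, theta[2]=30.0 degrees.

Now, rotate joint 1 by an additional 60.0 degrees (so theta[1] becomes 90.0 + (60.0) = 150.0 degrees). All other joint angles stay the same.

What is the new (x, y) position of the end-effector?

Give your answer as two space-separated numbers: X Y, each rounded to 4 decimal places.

joint[0] = (0.0000, 0.0000)  (base)
link 0: phi[0] = -35 = -35 deg
  cos(-35 deg) = 0.8192, sin(-35 deg) = -0.5736
  joint[1] = (0.0000, 0.0000) + 7.3 * (0.8192, -0.5736) = (0.0000 + 5.9798, 0.0000 + -4.1871) = (5.9798, -4.1871)
link 1: phi[1] = -35 + 150 = 115 deg
  cos(115 deg) = -0.4226, sin(115 deg) = 0.9063
  joint[2] = (5.9798, -4.1871) + 5.9 * (-0.4226, 0.9063) = (5.9798 + -2.4934, -4.1871 + 5.3472) = (3.4864, 1.1601)
link 2: phi[2] = -35 + 150 + 30 = 145 deg
  cos(145 deg) = -0.8192, sin(145 deg) = 0.5736
  joint[3] = (3.4864, 1.1601) + 9.1 * (-0.8192, 0.5736) = (3.4864 + -7.4543, 1.1601 + 5.2195) = (-3.9679, 6.3797)
End effector: (-3.9679, 6.3797)

Answer: -3.9679 6.3797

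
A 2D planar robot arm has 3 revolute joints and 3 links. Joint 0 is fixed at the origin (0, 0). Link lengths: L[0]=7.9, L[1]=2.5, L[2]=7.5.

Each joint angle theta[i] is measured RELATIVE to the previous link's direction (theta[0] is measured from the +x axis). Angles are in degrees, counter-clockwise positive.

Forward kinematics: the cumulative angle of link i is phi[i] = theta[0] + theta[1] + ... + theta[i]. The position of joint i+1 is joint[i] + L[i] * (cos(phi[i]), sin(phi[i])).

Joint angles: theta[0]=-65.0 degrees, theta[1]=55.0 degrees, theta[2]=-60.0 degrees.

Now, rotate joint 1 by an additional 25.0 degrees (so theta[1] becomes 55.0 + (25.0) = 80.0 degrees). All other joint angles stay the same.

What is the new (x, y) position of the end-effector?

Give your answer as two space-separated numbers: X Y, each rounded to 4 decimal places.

Answer: 11.0568 -11.8161

Derivation:
joint[0] = (0.0000, 0.0000)  (base)
link 0: phi[0] = -65 = -65 deg
  cos(-65 deg) = 0.4226, sin(-65 deg) = -0.9063
  joint[1] = (0.0000, 0.0000) + 7.9 * (0.4226, -0.9063) = (0.0000 + 3.3387, 0.0000 + -7.1598) = (3.3387, -7.1598)
link 1: phi[1] = -65 + 80 = 15 deg
  cos(15 deg) = 0.9659, sin(15 deg) = 0.2588
  joint[2] = (3.3387, -7.1598) + 2.5 * (0.9659, 0.2588) = (3.3387 + 2.4148, -7.1598 + 0.6470) = (5.7535, -6.5128)
link 2: phi[2] = -65 + 80 + -60 = -45 deg
  cos(-45 deg) = 0.7071, sin(-45 deg) = -0.7071
  joint[3] = (5.7535, -6.5128) + 7.5 * (0.7071, -0.7071) = (5.7535 + 5.3033, -6.5128 + -5.3033) = (11.0568, -11.8161)
End effector: (11.0568, -11.8161)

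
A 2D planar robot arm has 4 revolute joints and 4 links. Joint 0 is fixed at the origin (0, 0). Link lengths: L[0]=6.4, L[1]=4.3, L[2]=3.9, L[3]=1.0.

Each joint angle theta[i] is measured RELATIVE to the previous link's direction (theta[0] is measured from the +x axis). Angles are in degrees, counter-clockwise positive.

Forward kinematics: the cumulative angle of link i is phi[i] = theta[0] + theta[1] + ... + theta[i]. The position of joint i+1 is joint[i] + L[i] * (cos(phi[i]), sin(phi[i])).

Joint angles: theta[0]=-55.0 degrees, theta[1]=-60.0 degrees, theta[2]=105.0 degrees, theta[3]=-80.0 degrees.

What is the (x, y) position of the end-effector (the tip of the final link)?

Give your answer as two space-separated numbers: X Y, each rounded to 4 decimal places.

Answer: 5.6944 -10.8169

Derivation:
joint[0] = (0.0000, 0.0000)  (base)
link 0: phi[0] = -55 = -55 deg
  cos(-55 deg) = 0.5736, sin(-55 deg) = -0.8192
  joint[1] = (0.0000, 0.0000) + 6.4 * (0.5736, -0.8192) = (0.0000 + 3.6709, 0.0000 + -5.2426) = (3.6709, -5.2426)
link 1: phi[1] = -55 + -60 = -115 deg
  cos(-115 deg) = -0.4226, sin(-115 deg) = -0.9063
  joint[2] = (3.6709, -5.2426) + 4.3 * (-0.4226, -0.9063) = (3.6709 + -1.8173, -5.2426 + -3.8971) = (1.8536, -9.1397)
link 2: phi[2] = -55 + -60 + 105 = -10 deg
  cos(-10 deg) = 0.9848, sin(-10 deg) = -0.1736
  joint[3] = (1.8536, -9.1397) + 3.9 * (0.9848, -0.1736) = (1.8536 + 3.8408, -9.1397 + -0.6772) = (5.6944, -9.8169)
link 3: phi[3] = -55 + -60 + 105 + -80 = -90 deg
  cos(-90 deg) = 0.0000, sin(-90 deg) = -1.0000
  joint[4] = (5.6944, -9.8169) + 1 * (0.0000, -1.0000) = (5.6944 + 0.0000, -9.8169 + -1.0000) = (5.6944, -10.8169)
End effector: (5.6944, -10.8169)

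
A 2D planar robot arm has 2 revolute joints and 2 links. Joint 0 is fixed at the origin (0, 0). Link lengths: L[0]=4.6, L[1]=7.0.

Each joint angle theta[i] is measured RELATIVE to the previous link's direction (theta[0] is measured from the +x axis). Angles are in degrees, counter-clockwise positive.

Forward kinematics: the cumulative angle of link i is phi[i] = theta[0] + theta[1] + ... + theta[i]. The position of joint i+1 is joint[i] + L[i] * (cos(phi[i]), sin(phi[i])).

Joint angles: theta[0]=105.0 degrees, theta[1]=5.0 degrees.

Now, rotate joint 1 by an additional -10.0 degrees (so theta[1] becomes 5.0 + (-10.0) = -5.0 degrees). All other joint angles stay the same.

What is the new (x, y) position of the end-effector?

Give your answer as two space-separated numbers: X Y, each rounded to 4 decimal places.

joint[0] = (0.0000, 0.0000)  (base)
link 0: phi[0] = 105 = 105 deg
  cos(105 deg) = -0.2588, sin(105 deg) = 0.9659
  joint[1] = (0.0000, 0.0000) + 4.6 * (-0.2588, 0.9659) = (0.0000 + -1.1906, 0.0000 + 4.4433) = (-1.1906, 4.4433)
link 1: phi[1] = 105 + -5 = 100 deg
  cos(100 deg) = -0.1736, sin(100 deg) = 0.9848
  joint[2] = (-1.1906, 4.4433) + 7 * (-0.1736, 0.9848) = (-1.1906 + -1.2155, 4.4433 + 6.8937) = (-2.4061, 11.3369)
End effector: (-2.4061, 11.3369)

Answer: -2.4061 11.3369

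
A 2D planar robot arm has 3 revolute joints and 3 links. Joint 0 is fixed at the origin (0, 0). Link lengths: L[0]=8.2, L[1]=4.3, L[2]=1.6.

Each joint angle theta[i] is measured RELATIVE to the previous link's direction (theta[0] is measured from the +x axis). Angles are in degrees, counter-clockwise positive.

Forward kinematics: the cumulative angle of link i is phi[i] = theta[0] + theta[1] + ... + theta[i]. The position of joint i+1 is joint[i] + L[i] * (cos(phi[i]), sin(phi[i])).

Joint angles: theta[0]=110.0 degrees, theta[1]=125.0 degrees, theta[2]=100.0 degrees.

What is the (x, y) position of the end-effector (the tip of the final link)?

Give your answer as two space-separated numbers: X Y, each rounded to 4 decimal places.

joint[0] = (0.0000, 0.0000)  (base)
link 0: phi[0] = 110 = 110 deg
  cos(110 deg) = -0.3420, sin(110 deg) = 0.9397
  joint[1] = (0.0000, 0.0000) + 8.2 * (-0.3420, 0.9397) = (0.0000 + -2.8046, 0.0000 + 7.7055) = (-2.8046, 7.7055)
link 1: phi[1] = 110 + 125 = 235 deg
  cos(235 deg) = -0.5736, sin(235 deg) = -0.8192
  joint[2] = (-2.8046, 7.7055) + 4.3 * (-0.5736, -0.8192) = (-2.8046 + -2.4664, 7.7055 + -3.5224) = (-5.2709, 4.1831)
link 2: phi[2] = 110 + 125 + 100 = 335 deg
  cos(335 deg) = 0.9063, sin(335 deg) = -0.4226
  joint[3] = (-5.2709, 4.1831) + 1.6 * (0.9063, -0.4226) = (-5.2709 + 1.4501, 4.1831 + -0.6762) = (-3.8209, 3.5069)
End effector: (-3.8209, 3.5069)

Answer: -3.8209 3.5069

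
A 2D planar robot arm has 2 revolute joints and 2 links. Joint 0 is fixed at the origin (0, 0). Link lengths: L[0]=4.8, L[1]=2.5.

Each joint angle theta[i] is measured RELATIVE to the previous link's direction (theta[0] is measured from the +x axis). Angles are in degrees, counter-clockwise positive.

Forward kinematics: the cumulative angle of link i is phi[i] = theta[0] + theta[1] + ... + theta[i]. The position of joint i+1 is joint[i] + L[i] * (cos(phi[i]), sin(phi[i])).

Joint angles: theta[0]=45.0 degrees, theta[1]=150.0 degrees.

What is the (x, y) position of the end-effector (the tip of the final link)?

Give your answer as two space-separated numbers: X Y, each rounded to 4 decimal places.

Answer: 0.9793 2.7471

Derivation:
joint[0] = (0.0000, 0.0000)  (base)
link 0: phi[0] = 45 = 45 deg
  cos(45 deg) = 0.7071, sin(45 deg) = 0.7071
  joint[1] = (0.0000, 0.0000) + 4.8 * (0.7071, 0.7071) = (0.0000 + 3.3941, 0.0000 + 3.3941) = (3.3941, 3.3941)
link 1: phi[1] = 45 + 150 = 195 deg
  cos(195 deg) = -0.9659, sin(195 deg) = -0.2588
  joint[2] = (3.3941, 3.3941) + 2.5 * (-0.9659, -0.2588) = (3.3941 + -2.4148, 3.3941 + -0.6470) = (0.9793, 2.7471)
End effector: (0.9793, 2.7471)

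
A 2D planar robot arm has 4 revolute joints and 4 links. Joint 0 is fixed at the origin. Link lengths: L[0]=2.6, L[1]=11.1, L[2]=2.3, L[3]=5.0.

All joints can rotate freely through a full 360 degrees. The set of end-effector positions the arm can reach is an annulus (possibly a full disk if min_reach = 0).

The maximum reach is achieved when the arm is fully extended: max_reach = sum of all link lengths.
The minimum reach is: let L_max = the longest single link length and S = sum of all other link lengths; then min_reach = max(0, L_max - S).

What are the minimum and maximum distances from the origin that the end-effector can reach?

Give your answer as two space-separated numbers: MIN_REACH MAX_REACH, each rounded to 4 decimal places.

Link lengths: [2.6, 11.1, 2.3, 5.0]
max_reach = 2.6 + 11.1 + 2.3 + 5 = 21
L_max = max([2.6, 11.1, 2.3, 5.0]) = 11.1
S (sum of others) = 21 - 11.1 = 9.9
min_reach = max(0, 11.1 - 9.9) = max(0, 1.2) = 1.2

Answer: 1.2000 21.0000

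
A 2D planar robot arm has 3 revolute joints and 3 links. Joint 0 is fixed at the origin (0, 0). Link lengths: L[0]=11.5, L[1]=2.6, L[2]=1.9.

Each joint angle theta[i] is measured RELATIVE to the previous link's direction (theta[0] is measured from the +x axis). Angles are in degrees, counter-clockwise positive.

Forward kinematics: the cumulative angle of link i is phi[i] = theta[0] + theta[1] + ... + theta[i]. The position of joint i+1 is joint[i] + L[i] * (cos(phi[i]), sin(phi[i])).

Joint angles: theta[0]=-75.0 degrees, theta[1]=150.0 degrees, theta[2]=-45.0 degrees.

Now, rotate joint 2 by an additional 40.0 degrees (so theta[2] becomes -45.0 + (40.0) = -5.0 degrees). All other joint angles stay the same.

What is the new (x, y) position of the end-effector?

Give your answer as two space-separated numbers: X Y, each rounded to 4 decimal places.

Answer: 4.2992 -6.8113

Derivation:
joint[0] = (0.0000, 0.0000)  (base)
link 0: phi[0] = -75 = -75 deg
  cos(-75 deg) = 0.2588, sin(-75 deg) = -0.9659
  joint[1] = (0.0000, 0.0000) + 11.5 * (0.2588, -0.9659) = (0.0000 + 2.9764, 0.0000 + -11.1081) = (2.9764, -11.1081)
link 1: phi[1] = -75 + 150 = 75 deg
  cos(75 deg) = 0.2588, sin(75 deg) = 0.9659
  joint[2] = (2.9764, -11.1081) + 2.6 * (0.2588, 0.9659) = (2.9764 + 0.6729, -11.1081 + 2.5114) = (3.6493, -8.5967)
link 2: phi[2] = -75 + 150 + -5 = 70 deg
  cos(70 deg) = 0.3420, sin(70 deg) = 0.9397
  joint[3] = (3.6493, -8.5967) + 1.9 * (0.3420, 0.9397) = (3.6493 + 0.6498, -8.5967 + 1.7854) = (4.2992, -6.8113)
End effector: (4.2992, -6.8113)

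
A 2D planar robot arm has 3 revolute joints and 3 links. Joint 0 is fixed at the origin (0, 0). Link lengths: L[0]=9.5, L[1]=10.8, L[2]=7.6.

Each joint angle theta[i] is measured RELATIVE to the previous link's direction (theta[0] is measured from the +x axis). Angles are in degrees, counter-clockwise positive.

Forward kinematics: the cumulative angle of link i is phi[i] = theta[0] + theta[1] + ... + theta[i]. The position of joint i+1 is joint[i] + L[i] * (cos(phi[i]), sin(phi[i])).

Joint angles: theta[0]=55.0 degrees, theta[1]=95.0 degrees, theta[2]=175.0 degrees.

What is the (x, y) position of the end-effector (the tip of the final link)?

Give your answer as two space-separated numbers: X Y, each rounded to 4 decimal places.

Answer: 2.3215 8.8228

Derivation:
joint[0] = (0.0000, 0.0000)  (base)
link 0: phi[0] = 55 = 55 deg
  cos(55 deg) = 0.5736, sin(55 deg) = 0.8192
  joint[1] = (0.0000, 0.0000) + 9.5 * (0.5736, 0.8192) = (0.0000 + 5.4490, 0.0000 + 7.7819) = (5.4490, 7.7819)
link 1: phi[1] = 55 + 95 = 150 deg
  cos(150 deg) = -0.8660, sin(150 deg) = 0.5000
  joint[2] = (5.4490, 7.7819) + 10.8 * (-0.8660, 0.5000) = (5.4490 + -9.3531, 7.7819 + 5.4000) = (-3.9041, 13.1819)
link 2: phi[2] = 55 + 95 + 175 = 325 deg
  cos(325 deg) = 0.8192, sin(325 deg) = -0.5736
  joint[3] = (-3.9041, 13.1819) + 7.6 * (0.8192, -0.5736) = (-3.9041 + 6.2256, 13.1819 + -4.3592) = (2.3215, 8.8228)
End effector: (2.3215, 8.8228)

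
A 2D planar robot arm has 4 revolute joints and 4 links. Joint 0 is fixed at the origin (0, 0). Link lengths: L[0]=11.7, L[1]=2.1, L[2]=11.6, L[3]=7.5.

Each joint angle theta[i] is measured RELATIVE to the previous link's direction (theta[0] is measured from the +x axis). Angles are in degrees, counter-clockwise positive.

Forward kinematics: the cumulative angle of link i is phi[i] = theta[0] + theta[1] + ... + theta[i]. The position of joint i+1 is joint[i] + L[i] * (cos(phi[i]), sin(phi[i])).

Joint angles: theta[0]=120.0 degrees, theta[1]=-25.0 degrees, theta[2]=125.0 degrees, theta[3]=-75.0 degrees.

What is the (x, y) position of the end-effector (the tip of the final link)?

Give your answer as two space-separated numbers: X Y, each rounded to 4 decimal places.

joint[0] = (0.0000, 0.0000)  (base)
link 0: phi[0] = 120 = 120 deg
  cos(120 deg) = -0.5000, sin(120 deg) = 0.8660
  joint[1] = (0.0000, 0.0000) + 11.7 * (-0.5000, 0.8660) = (0.0000 + -5.8500, 0.0000 + 10.1325) = (-5.8500, 10.1325)
link 1: phi[1] = 120 + -25 = 95 deg
  cos(95 deg) = -0.0872, sin(95 deg) = 0.9962
  joint[2] = (-5.8500, 10.1325) + 2.1 * (-0.0872, 0.9962) = (-5.8500 + -0.1830, 10.1325 + 2.0920) = (-6.0330, 12.2245)
link 2: phi[2] = 120 + -25 + 125 = 220 deg
  cos(220 deg) = -0.7660, sin(220 deg) = -0.6428
  joint[3] = (-6.0330, 12.2245) + 11.6 * (-0.7660, -0.6428) = (-6.0330 + -8.8861, 12.2245 + -7.4563) = (-14.9191, 4.7682)
link 3: phi[3] = 120 + -25 + 125 + -75 = 145 deg
  cos(145 deg) = -0.8192, sin(145 deg) = 0.5736
  joint[4] = (-14.9191, 4.7682) + 7.5 * (-0.8192, 0.5736) = (-14.9191 + -6.1436, 4.7682 + 4.3018) = (-21.0628, 9.0700)
End effector: (-21.0628, 9.0700)

Answer: -21.0628 9.0700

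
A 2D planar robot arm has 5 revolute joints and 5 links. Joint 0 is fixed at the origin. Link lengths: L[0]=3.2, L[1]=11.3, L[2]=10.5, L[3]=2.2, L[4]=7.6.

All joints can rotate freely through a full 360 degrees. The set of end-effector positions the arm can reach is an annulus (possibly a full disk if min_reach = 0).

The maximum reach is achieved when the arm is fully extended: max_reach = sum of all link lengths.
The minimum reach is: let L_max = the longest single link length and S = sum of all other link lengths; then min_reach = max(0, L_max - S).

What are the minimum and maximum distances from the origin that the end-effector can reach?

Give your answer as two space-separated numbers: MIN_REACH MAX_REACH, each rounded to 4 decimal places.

Link lengths: [3.2, 11.3, 10.5, 2.2, 7.6]
max_reach = 3.2 + 11.3 + 10.5 + 2.2 + 7.6 = 34.8
L_max = max([3.2, 11.3, 10.5, 2.2, 7.6]) = 11.3
S (sum of others) = 34.8 - 11.3 = 23.5
min_reach = max(0, 11.3 - 23.5) = max(0, -12.2) = 0

Answer: 0.0000 34.8000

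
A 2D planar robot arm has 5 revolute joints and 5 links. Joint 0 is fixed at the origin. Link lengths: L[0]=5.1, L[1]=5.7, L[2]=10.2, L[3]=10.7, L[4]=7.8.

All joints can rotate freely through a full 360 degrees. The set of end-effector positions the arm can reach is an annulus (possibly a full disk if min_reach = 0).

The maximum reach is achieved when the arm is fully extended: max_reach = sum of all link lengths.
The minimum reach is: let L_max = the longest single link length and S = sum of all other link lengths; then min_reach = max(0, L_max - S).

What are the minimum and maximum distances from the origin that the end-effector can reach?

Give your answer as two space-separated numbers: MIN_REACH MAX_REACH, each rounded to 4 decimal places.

Answer: 0.0000 39.5000

Derivation:
Link lengths: [5.1, 5.7, 10.2, 10.7, 7.8]
max_reach = 5.1 + 5.7 + 10.2 + 10.7 + 7.8 = 39.5
L_max = max([5.1, 5.7, 10.2, 10.7, 7.8]) = 10.7
S (sum of others) = 39.5 - 10.7 = 28.8
min_reach = max(0, 10.7 - 28.8) = max(0, -18.1) = 0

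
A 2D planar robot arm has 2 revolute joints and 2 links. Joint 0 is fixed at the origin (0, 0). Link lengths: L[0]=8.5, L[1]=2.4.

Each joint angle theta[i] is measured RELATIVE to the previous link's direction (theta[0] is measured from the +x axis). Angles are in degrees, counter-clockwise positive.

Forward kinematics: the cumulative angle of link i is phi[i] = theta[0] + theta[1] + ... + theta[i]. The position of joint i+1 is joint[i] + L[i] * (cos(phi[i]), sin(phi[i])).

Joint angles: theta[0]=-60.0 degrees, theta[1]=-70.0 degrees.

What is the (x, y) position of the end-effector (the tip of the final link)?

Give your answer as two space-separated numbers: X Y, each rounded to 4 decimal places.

Answer: 2.7073 -9.1997

Derivation:
joint[0] = (0.0000, 0.0000)  (base)
link 0: phi[0] = -60 = -60 deg
  cos(-60 deg) = 0.5000, sin(-60 deg) = -0.8660
  joint[1] = (0.0000, 0.0000) + 8.5 * (0.5000, -0.8660) = (0.0000 + 4.2500, 0.0000 + -7.3612) = (4.2500, -7.3612)
link 1: phi[1] = -60 + -70 = -130 deg
  cos(-130 deg) = -0.6428, sin(-130 deg) = -0.7660
  joint[2] = (4.2500, -7.3612) + 2.4 * (-0.6428, -0.7660) = (4.2500 + -1.5427, -7.3612 + -1.8385) = (2.7073, -9.1997)
End effector: (2.7073, -9.1997)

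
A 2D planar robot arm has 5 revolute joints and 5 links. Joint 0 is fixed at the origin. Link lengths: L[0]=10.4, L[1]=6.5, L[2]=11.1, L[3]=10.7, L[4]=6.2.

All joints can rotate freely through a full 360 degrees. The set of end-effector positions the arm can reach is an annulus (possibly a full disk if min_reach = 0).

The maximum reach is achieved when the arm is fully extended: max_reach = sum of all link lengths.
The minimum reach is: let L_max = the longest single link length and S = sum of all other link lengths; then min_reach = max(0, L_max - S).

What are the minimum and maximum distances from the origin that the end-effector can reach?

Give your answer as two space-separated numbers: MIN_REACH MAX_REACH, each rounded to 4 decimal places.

Answer: 0.0000 44.9000

Derivation:
Link lengths: [10.4, 6.5, 11.1, 10.7, 6.2]
max_reach = 10.4 + 6.5 + 11.1 + 10.7 + 6.2 = 44.9
L_max = max([10.4, 6.5, 11.1, 10.7, 6.2]) = 11.1
S (sum of others) = 44.9 - 11.1 = 33.8
min_reach = max(0, 11.1 - 33.8) = max(0, -22.7) = 0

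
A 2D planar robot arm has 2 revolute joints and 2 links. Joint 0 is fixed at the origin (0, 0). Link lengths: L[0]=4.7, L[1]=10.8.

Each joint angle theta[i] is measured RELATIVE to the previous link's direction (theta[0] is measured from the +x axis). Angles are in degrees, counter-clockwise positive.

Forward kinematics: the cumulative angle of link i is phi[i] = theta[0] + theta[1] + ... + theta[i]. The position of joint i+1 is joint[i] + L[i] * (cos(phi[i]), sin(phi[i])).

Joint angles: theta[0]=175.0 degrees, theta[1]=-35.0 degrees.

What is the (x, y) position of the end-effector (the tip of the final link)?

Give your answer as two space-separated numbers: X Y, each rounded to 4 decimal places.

joint[0] = (0.0000, 0.0000)  (base)
link 0: phi[0] = 175 = 175 deg
  cos(175 deg) = -0.9962, sin(175 deg) = 0.0872
  joint[1] = (0.0000, 0.0000) + 4.7 * (-0.9962, 0.0872) = (0.0000 + -4.6821, 0.0000 + 0.4096) = (-4.6821, 0.4096)
link 1: phi[1] = 175 + -35 = 140 deg
  cos(140 deg) = -0.7660, sin(140 deg) = 0.6428
  joint[2] = (-4.6821, 0.4096) + 10.8 * (-0.7660, 0.6428) = (-4.6821 + -8.2733, 0.4096 + 6.9421) = (-12.9554, 7.3517)
End effector: (-12.9554, 7.3517)

Answer: -12.9554 7.3517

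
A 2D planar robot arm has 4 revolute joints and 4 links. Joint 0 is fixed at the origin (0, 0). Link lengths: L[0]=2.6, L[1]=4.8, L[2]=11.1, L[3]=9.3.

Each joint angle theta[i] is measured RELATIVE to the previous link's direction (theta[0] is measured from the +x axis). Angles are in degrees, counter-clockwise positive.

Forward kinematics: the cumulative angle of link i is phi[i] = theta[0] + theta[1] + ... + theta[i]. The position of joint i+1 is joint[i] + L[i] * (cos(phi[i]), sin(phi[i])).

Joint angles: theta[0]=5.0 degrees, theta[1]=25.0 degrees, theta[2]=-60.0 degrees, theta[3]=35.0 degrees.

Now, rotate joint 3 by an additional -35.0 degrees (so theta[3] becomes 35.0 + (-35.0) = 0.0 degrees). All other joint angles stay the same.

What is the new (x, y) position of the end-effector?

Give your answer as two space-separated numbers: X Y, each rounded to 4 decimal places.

joint[0] = (0.0000, 0.0000)  (base)
link 0: phi[0] = 5 = 5 deg
  cos(5 deg) = 0.9962, sin(5 deg) = 0.0872
  joint[1] = (0.0000, 0.0000) + 2.6 * (0.9962, 0.0872) = (0.0000 + 2.5901, 0.0000 + 0.2266) = (2.5901, 0.2266)
link 1: phi[1] = 5 + 25 = 30 deg
  cos(30 deg) = 0.8660, sin(30 deg) = 0.5000
  joint[2] = (2.5901, 0.2266) + 4.8 * (0.8660, 0.5000) = (2.5901 + 4.1569, 0.2266 + 2.4000) = (6.7470, 2.6266)
link 2: phi[2] = 5 + 25 + -60 = -30 deg
  cos(-30 deg) = 0.8660, sin(-30 deg) = -0.5000
  joint[3] = (6.7470, 2.6266) + 11.1 * (0.8660, -0.5000) = (6.7470 + 9.6129, 2.6266 + -5.5500) = (16.3599, -2.9234)
link 3: phi[3] = 5 + 25 + -60 + 0 = -30 deg
  cos(-30 deg) = 0.8660, sin(-30 deg) = -0.5000
  joint[4] = (16.3599, -2.9234) + 9.3 * (0.8660, -0.5000) = (16.3599 + 8.0540, -2.9234 + -4.6500) = (24.4139, -7.5734)
End effector: (24.4139, -7.5734)

Answer: 24.4139 -7.5734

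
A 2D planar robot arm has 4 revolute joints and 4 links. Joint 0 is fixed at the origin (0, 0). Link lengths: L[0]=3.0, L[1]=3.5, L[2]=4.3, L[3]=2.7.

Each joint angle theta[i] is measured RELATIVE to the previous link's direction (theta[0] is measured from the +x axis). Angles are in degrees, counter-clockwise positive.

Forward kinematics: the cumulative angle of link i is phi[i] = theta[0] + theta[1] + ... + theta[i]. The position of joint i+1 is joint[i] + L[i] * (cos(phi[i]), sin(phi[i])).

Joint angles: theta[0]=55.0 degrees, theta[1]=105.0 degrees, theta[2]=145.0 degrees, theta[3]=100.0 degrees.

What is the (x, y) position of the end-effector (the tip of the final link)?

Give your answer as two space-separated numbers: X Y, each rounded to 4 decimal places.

Answer: 2.8074 2.0414

Derivation:
joint[0] = (0.0000, 0.0000)  (base)
link 0: phi[0] = 55 = 55 deg
  cos(55 deg) = 0.5736, sin(55 deg) = 0.8192
  joint[1] = (0.0000, 0.0000) + 3 * (0.5736, 0.8192) = (0.0000 + 1.7207, 0.0000 + 2.4575) = (1.7207, 2.4575)
link 1: phi[1] = 55 + 105 = 160 deg
  cos(160 deg) = -0.9397, sin(160 deg) = 0.3420
  joint[2] = (1.7207, 2.4575) + 3.5 * (-0.9397, 0.3420) = (1.7207 + -3.2889, 2.4575 + 1.1971) = (-1.5682, 3.6545)
link 2: phi[2] = 55 + 105 + 145 = 305 deg
  cos(305 deg) = 0.5736, sin(305 deg) = -0.8192
  joint[3] = (-1.5682, 3.6545) + 4.3 * (0.5736, -0.8192) = (-1.5682 + 2.4664, 3.6545 + -3.5224) = (0.8982, 0.1322)
link 3: phi[3] = 55 + 105 + 145 + 100 = 405 deg
  cos(405 deg) = 0.7071, sin(405 deg) = 0.7071
  joint[4] = (0.8982, 0.1322) + 2.7 * (0.7071, 0.7071) = (0.8982 + 1.9092, 0.1322 + 1.9092) = (2.8074, 2.0414)
End effector: (2.8074, 2.0414)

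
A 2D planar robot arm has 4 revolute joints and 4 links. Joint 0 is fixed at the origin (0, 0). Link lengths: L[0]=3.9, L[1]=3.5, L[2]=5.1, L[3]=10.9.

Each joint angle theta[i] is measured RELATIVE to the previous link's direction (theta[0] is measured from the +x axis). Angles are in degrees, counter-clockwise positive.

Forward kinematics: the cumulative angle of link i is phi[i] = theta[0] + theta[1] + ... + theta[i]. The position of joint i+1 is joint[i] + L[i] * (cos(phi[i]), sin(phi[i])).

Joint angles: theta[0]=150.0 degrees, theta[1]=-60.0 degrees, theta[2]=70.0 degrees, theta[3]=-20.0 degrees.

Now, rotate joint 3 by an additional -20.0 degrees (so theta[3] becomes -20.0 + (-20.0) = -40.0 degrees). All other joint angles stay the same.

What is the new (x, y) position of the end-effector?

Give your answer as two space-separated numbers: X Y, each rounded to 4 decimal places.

Answer: -13.6199 16.6340

Derivation:
joint[0] = (0.0000, 0.0000)  (base)
link 0: phi[0] = 150 = 150 deg
  cos(150 deg) = -0.8660, sin(150 deg) = 0.5000
  joint[1] = (0.0000, 0.0000) + 3.9 * (-0.8660, 0.5000) = (0.0000 + -3.3775, 0.0000 + 1.9500) = (-3.3775, 1.9500)
link 1: phi[1] = 150 + -60 = 90 deg
  cos(90 deg) = 0.0000, sin(90 deg) = 1.0000
  joint[2] = (-3.3775, 1.9500) + 3.5 * (0.0000, 1.0000) = (-3.3775 + 0.0000, 1.9500 + 3.5000) = (-3.3775, 5.4500)
link 2: phi[2] = 150 + -60 + 70 = 160 deg
  cos(160 deg) = -0.9397, sin(160 deg) = 0.3420
  joint[3] = (-3.3775, 5.4500) + 5.1 * (-0.9397, 0.3420) = (-3.3775 + -4.7924, 5.4500 + 1.7443) = (-8.1699, 7.1943)
link 3: phi[3] = 150 + -60 + 70 + -40 = 120 deg
  cos(120 deg) = -0.5000, sin(120 deg) = 0.8660
  joint[4] = (-8.1699, 7.1943) + 10.9 * (-0.5000, 0.8660) = (-8.1699 + -5.4500, 7.1943 + 9.4397) = (-13.6199, 16.6340)
End effector: (-13.6199, 16.6340)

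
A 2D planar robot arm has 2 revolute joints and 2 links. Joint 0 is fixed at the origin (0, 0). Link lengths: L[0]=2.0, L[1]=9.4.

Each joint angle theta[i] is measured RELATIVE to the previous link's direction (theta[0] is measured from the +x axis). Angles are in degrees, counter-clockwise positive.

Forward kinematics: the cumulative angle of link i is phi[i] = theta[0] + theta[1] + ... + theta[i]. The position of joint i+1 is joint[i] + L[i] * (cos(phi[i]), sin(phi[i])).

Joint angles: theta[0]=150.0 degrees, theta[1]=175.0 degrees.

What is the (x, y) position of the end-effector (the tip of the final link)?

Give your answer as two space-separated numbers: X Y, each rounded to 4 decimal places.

joint[0] = (0.0000, 0.0000)  (base)
link 0: phi[0] = 150 = 150 deg
  cos(150 deg) = -0.8660, sin(150 deg) = 0.5000
  joint[1] = (0.0000, 0.0000) + 2 * (-0.8660, 0.5000) = (0.0000 + -1.7321, 0.0000 + 1.0000) = (-1.7321, 1.0000)
link 1: phi[1] = 150 + 175 = 325 deg
  cos(325 deg) = 0.8192, sin(325 deg) = -0.5736
  joint[2] = (-1.7321, 1.0000) + 9.4 * (0.8192, -0.5736) = (-1.7321 + 7.7000, 1.0000 + -5.3916) = (5.9680, -4.3916)
End effector: (5.9680, -4.3916)

Answer: 5.9680 -4.3916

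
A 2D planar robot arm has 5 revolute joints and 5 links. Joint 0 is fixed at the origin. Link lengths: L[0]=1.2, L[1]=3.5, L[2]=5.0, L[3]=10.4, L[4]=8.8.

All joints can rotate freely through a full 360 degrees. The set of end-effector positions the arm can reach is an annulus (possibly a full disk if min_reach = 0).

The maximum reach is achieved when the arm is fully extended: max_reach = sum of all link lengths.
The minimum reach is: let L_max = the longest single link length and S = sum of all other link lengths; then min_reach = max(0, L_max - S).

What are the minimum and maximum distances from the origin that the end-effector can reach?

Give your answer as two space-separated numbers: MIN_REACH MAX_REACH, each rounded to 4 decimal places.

Link lengths: [1.2, 3.5, 5.0, 10.4, 8.8]
max_reach = 1.2 + 3.5 + 5 + 10.4 + 8.8 = 28.9
L_max = max([1.2, 3.5, 5.0, 10.4, 8.8]) = 10.4
S (sum of others) = 28.9 - 10.4 = 18.5
min_reach = max(0, 10.4 - 18.5) = max(0, -8.1) = 0

Answer: 0.0000 28.9000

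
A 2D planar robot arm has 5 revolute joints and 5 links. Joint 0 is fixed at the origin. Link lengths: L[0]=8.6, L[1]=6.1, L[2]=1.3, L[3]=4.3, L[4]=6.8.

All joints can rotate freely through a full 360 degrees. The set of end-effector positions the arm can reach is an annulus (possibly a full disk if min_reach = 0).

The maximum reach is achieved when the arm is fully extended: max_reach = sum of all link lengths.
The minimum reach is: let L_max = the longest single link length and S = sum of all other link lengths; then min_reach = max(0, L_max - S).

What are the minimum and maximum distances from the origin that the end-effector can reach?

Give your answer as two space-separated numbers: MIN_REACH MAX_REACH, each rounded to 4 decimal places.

Link lengths: [8.6, 6.1, 1.3, 4.3, 6.8]
max_reach = 8.6 + 6.1 + 1.3 + 4.3 + 6.8 = 27.1
L_max = max([8.6, 6.1, 1.3, 4.3, 6.8]) = 8.6
S (sum of others) = 27.1 - 8.6 = 18.5
min_reach = max(0, 8.6 - 18.5) = max(0, -9.9) = 0

Answer: 0.0000 27.1000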